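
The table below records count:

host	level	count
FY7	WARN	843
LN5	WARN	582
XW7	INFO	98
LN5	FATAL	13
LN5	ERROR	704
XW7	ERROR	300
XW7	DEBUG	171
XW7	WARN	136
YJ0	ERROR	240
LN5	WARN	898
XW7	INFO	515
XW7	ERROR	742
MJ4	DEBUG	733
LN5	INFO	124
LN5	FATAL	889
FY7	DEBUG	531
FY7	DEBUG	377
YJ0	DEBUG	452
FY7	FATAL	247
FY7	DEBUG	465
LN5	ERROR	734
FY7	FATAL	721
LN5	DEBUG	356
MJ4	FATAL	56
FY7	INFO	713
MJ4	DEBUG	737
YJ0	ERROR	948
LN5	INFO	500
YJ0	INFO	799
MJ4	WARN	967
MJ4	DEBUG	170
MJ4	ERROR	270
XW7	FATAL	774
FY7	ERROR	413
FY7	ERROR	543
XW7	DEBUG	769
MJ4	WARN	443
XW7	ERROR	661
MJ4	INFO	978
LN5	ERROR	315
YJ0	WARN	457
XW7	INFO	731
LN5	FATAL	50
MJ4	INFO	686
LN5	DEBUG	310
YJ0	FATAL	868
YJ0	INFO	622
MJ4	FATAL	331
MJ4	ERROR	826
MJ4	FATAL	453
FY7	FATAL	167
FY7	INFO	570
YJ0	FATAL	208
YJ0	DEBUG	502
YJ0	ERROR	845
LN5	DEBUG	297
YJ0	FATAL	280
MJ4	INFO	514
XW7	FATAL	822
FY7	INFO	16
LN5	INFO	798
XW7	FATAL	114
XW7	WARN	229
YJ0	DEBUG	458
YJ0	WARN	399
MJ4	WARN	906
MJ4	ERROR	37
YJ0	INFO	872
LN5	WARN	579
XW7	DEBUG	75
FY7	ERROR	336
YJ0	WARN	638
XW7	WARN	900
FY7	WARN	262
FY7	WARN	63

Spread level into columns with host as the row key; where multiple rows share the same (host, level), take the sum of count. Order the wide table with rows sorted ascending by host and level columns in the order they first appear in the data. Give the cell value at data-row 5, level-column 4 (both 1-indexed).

With rows sorted ascending by host, row 5 is host=YJ0. level columns in first-appearance order: WARN, INFO, FATAL, ERROR, DEBUG; column 4 is ERROR.
Long rows with host=YJ0, level=ERROR: 240 + 948 + 845 = 2033.

2033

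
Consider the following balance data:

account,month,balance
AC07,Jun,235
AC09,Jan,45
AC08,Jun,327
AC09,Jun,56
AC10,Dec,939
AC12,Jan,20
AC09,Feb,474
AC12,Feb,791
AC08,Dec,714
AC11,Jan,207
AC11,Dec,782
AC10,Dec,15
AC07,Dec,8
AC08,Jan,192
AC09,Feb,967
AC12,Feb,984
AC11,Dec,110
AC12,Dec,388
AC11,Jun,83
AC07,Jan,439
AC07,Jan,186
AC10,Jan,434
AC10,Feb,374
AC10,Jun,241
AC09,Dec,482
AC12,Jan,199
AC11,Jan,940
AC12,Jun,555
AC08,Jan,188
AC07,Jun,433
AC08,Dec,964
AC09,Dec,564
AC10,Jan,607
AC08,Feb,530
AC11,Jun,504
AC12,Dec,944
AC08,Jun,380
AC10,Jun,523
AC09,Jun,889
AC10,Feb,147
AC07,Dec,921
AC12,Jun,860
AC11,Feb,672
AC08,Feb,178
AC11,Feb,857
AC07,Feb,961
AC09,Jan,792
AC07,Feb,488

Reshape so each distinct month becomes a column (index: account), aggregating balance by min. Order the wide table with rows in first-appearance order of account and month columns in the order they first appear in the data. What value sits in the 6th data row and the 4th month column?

672

With rows in first-appearance order of account, row 6 is account=AC11. month columns in first-appearance order: Jun, Jan, Dec, Feb; column 4 is Feb.
Long rows with account=AC11, month=Feb: min(672, 857) = 672.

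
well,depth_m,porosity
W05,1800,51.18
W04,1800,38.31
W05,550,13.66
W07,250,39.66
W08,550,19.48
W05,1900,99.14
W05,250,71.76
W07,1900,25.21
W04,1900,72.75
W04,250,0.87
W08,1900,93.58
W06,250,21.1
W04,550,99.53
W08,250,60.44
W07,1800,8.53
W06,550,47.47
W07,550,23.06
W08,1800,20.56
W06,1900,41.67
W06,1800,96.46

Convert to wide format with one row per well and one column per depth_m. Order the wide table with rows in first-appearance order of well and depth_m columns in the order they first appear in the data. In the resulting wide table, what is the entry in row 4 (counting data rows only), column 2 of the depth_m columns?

19.48

With rows in first-appearance order of well, row 4 is well=W08. depth_m columns in first-appearance order: 1800, 550, 250, 1900; column 2 is 550.
Long rows with well=W08, depth_m=550: porosity = 19.48.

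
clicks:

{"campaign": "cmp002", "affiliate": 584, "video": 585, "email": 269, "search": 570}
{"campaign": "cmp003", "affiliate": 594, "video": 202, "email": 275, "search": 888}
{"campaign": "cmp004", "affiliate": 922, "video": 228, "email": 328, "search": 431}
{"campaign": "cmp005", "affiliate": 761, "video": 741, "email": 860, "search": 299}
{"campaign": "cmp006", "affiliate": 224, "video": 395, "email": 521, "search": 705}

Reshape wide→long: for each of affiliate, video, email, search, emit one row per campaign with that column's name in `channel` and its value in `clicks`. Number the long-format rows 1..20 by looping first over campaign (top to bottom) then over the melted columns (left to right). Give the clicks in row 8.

888

20 rows total (5 × 4). Row 8: index ⌊(8-1)/4⌋ = 1 into campaign → cmp003; (8-1) mod 4 = 3 into the melted columns → search.
So row 8 is (cmp003, search, 888); clicks = 888.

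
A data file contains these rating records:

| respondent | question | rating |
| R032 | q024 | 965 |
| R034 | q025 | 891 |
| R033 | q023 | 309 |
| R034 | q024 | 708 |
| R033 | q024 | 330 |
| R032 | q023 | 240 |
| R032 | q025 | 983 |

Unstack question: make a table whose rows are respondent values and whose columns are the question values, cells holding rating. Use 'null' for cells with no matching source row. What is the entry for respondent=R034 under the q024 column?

708

The long row with respondent=R034, question=q024 has rating=708.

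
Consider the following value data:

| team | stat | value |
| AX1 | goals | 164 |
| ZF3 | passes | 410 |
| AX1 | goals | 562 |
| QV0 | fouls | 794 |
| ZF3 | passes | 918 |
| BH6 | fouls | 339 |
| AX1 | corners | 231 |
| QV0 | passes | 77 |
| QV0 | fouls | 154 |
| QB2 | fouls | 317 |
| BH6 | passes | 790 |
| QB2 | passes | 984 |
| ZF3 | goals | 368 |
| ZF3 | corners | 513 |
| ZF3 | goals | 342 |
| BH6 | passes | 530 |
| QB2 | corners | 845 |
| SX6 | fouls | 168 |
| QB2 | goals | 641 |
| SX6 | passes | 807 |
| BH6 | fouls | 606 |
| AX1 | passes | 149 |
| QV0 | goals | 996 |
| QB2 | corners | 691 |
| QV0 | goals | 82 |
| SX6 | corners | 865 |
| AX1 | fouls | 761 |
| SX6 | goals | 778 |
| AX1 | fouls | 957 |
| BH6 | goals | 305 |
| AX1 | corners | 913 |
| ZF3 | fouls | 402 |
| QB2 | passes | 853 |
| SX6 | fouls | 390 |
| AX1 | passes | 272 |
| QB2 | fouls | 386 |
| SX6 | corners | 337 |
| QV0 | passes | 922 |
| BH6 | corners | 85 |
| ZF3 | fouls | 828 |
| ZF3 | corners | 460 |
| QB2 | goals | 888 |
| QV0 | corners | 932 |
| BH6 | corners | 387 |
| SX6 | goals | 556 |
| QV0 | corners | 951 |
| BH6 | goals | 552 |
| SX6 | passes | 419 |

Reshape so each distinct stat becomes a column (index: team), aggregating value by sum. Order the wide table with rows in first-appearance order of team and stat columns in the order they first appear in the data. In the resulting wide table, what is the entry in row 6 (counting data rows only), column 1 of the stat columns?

1334

With rows in first-appearance order of team, row 6 is team=SX6. stat columns in first-appearance order: goals, passes, fouls, corners; column 1 is goals.
Long rows with team=SX6, stat=goals: 778 + 556 = 1334.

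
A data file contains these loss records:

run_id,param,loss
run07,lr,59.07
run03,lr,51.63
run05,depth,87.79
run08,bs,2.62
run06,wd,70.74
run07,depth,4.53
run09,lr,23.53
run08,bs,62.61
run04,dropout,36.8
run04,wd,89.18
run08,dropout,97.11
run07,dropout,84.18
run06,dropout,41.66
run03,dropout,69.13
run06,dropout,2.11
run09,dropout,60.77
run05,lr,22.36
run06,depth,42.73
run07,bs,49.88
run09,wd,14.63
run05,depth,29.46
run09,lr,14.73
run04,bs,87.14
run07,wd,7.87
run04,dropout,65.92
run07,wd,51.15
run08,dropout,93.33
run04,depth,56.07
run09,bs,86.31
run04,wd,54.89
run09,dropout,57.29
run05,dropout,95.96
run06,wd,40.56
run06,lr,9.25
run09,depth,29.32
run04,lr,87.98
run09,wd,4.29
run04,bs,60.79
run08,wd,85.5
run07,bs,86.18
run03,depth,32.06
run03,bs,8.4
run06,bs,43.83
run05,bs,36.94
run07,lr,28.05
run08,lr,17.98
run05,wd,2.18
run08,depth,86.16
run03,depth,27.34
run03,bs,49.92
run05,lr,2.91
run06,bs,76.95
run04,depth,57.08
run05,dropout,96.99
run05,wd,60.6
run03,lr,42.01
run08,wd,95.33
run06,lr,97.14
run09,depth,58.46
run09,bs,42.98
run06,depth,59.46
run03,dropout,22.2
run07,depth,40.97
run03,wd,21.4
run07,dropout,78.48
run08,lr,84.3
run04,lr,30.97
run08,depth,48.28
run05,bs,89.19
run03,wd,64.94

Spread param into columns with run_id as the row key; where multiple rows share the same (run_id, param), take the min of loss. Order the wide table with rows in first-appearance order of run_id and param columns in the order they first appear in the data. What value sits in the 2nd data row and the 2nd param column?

27.34

With rows in first-appearance order of run_id, row 2 is run_id=run03. param columns in first-appearance order: lr, depth, bs, wd, dropout; column 2 is depth.
Long rows with run_id=run03, param=depth: min(32.06, 27.34) = 27.34.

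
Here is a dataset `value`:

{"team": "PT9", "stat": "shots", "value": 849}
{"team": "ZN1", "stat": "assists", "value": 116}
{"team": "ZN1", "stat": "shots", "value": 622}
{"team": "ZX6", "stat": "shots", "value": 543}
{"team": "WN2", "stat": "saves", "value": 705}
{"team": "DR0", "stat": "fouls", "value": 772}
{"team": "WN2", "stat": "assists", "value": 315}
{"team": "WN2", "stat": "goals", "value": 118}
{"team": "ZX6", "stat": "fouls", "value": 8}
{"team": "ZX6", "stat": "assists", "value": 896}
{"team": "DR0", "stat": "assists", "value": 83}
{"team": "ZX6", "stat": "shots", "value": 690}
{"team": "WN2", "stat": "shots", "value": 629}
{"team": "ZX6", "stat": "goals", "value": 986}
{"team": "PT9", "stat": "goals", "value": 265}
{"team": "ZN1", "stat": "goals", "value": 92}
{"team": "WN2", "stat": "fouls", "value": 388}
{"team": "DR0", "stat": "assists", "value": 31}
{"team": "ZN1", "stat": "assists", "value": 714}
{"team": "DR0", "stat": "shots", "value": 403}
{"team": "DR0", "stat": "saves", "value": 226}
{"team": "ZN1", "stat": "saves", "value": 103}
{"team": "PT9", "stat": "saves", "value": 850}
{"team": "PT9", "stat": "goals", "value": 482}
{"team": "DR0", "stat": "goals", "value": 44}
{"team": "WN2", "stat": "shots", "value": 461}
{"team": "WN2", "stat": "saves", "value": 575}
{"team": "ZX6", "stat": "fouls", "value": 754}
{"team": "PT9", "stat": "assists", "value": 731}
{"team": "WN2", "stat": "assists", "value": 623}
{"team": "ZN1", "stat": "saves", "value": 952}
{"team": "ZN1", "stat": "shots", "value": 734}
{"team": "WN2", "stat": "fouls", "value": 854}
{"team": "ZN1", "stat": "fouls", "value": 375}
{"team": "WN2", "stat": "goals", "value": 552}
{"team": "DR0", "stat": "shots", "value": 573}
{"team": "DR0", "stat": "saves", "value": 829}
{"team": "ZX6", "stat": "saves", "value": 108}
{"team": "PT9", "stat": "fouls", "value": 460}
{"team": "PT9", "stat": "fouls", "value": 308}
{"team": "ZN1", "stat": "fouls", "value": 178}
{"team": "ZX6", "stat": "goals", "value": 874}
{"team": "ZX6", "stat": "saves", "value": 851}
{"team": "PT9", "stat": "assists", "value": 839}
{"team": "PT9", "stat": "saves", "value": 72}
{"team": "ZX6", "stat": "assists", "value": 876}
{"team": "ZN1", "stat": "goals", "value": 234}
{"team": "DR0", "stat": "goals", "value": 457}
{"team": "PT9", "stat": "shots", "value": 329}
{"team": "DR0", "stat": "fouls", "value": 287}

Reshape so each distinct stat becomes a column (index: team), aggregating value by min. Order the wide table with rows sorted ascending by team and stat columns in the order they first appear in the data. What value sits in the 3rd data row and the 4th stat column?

With rows sorted ascending by team, row 3 is team=WN2. stat columns in first-appearance order: shots, assists, saves, fouls, goals; column 4 is fouls.
Long rows with team=WN2, stat=fouls: min(388, 854) = 388.

388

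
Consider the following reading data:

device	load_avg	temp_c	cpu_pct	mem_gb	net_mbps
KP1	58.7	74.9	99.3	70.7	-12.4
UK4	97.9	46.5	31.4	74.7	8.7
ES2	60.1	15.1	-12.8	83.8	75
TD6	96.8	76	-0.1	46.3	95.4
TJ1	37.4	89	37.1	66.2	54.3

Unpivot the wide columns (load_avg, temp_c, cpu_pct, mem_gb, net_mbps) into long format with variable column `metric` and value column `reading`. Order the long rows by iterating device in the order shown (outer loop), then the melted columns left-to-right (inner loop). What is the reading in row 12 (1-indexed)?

15.1

25 rows total (5 × 5). Row 12: index ⌊(12-1)/5⌋ = 2 into device → ES2; (12-1) mod 5 = 1 into the melted columns → temp_c.
So row 12 is (ES2, temp_c, 15.1); reading = 15.1.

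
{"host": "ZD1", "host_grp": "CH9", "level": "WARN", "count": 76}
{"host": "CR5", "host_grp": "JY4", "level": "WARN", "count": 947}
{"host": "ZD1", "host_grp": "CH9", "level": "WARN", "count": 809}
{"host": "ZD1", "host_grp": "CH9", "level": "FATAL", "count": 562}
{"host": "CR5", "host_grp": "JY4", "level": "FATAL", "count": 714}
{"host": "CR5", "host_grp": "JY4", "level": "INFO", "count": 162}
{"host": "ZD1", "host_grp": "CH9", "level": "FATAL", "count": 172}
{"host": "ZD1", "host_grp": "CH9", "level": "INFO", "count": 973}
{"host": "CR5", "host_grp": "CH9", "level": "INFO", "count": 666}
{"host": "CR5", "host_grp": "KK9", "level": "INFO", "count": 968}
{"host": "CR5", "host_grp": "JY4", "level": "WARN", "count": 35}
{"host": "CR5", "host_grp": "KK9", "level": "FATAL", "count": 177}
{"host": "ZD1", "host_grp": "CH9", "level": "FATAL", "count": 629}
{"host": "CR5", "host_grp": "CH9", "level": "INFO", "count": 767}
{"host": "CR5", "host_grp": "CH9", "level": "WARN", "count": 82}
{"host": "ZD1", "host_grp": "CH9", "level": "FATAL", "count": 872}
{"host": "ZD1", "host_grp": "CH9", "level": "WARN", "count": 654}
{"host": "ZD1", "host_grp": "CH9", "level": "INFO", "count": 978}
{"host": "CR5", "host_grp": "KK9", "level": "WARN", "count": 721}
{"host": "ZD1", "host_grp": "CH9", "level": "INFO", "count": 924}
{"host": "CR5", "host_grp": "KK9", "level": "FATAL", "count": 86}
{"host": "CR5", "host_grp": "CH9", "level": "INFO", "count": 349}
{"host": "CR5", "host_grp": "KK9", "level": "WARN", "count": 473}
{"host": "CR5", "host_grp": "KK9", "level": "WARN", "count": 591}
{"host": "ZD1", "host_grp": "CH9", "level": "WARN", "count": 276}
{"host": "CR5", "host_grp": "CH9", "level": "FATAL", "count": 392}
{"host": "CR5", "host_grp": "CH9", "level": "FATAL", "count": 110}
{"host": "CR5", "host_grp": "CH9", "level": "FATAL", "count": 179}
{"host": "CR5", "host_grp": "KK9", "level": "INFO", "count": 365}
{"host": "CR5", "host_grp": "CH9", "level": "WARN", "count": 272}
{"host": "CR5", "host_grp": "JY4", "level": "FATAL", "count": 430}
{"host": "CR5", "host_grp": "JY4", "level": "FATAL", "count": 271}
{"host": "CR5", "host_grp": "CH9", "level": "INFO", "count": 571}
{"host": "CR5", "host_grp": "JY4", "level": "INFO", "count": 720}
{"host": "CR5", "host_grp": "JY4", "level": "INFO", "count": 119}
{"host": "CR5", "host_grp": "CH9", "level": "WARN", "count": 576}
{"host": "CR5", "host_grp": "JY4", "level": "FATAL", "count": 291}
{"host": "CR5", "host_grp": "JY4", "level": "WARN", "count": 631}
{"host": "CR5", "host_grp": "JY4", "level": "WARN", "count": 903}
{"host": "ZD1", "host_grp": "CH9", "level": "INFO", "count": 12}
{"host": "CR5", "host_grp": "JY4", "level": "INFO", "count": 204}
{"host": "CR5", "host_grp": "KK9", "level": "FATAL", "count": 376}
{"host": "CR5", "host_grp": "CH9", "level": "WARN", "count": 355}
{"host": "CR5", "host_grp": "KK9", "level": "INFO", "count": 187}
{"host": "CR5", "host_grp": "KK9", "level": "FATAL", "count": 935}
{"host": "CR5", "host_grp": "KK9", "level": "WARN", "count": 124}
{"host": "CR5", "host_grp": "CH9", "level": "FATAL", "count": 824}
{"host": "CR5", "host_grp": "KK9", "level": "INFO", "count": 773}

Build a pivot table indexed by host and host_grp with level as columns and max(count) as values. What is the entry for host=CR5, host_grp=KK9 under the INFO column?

Rows with host=CR5, host_grp=KK9 and level=INFO: count values are 968, 365, 187, 773.
max(968, 365, 187, 773) = 968.

968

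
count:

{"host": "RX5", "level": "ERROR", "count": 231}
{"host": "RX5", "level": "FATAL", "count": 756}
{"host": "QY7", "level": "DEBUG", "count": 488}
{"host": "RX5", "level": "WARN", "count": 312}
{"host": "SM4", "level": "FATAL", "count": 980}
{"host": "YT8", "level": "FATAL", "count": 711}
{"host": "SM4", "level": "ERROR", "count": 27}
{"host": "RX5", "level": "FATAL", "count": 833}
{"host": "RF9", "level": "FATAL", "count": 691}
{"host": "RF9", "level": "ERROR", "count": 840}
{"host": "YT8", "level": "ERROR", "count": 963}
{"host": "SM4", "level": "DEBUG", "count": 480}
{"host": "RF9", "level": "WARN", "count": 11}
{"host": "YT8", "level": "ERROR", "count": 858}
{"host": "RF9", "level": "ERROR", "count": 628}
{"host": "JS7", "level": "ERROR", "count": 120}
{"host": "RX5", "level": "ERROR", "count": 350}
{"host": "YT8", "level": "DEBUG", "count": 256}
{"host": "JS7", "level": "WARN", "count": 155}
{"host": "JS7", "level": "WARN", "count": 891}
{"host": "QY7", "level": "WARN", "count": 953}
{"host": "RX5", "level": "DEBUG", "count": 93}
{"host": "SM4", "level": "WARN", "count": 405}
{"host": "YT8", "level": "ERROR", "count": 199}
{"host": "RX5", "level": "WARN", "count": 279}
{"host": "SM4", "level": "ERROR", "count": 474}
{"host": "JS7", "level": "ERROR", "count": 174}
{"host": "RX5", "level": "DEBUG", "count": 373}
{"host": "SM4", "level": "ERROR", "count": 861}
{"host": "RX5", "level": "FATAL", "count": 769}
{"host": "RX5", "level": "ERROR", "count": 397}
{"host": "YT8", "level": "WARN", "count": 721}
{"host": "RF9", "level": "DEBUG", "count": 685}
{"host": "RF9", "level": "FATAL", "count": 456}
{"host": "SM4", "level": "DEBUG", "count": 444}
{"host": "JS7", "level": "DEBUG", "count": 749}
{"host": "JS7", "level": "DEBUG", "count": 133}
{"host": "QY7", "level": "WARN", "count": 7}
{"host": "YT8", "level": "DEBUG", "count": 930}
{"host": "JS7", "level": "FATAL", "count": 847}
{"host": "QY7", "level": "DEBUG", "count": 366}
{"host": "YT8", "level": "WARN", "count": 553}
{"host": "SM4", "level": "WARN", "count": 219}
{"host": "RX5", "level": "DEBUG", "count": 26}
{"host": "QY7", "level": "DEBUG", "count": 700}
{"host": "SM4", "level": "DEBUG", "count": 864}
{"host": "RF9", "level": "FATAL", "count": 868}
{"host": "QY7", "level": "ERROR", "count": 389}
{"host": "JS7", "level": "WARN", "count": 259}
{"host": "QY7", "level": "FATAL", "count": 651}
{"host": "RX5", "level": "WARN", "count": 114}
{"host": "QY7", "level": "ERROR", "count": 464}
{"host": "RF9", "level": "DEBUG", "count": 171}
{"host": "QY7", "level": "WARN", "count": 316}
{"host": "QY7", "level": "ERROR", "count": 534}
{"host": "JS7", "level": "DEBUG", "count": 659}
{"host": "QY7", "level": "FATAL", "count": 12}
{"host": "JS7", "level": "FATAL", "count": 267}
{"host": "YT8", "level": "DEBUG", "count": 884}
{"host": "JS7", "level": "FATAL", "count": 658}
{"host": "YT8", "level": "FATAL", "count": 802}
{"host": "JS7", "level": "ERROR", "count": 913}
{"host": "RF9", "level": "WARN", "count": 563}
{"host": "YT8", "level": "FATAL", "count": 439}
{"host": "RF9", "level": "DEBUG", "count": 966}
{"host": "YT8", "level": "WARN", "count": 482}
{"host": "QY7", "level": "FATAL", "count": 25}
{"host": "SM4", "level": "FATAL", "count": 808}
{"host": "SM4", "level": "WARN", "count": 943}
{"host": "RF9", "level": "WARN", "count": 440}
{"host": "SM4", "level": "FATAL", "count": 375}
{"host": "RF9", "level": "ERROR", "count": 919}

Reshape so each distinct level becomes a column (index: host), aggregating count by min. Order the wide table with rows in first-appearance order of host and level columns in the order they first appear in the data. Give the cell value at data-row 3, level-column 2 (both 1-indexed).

375

With rows in first-appearance order of host, row 3 is host=SM4. level columns in first-appearance order: ERROR, FATAL, DEBUG, WARN; column 2 is FATAL.
Long rows with host=SM4, level=FATAL: min(980, 808, 375) = 375.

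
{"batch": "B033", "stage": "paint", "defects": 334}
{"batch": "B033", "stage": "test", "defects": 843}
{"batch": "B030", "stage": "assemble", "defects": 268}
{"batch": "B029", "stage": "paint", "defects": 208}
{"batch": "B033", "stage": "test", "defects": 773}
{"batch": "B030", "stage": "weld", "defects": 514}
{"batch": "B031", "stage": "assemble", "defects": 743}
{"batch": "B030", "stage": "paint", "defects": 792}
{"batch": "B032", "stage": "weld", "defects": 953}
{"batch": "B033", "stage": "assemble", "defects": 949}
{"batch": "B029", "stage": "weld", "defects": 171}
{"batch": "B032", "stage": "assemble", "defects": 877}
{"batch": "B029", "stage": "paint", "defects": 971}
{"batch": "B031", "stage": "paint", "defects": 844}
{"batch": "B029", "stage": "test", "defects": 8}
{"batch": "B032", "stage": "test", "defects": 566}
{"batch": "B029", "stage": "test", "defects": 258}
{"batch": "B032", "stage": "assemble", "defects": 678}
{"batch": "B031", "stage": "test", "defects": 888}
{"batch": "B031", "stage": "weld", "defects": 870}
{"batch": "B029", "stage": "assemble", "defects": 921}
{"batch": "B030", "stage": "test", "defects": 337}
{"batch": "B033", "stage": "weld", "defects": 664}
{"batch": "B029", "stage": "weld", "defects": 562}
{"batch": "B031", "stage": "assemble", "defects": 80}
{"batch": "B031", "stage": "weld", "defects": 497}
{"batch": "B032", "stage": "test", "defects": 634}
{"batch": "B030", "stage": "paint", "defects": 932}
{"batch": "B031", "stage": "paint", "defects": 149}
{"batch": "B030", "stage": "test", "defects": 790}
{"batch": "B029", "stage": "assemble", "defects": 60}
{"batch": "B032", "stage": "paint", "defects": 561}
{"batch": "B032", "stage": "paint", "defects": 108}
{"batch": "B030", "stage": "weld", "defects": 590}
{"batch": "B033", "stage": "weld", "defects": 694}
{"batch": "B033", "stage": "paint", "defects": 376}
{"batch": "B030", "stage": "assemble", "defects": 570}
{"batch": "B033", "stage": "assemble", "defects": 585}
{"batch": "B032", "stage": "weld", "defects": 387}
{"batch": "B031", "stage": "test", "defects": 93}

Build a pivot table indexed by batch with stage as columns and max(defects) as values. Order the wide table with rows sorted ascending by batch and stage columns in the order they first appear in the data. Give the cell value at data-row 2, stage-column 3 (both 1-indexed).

570

With rows sorted ascending by batch, row 2 is batch=B030. stage columns in first-appearance order: paint, test, assemble, weld; column 3 is assemble.
Long rows with batch=B030, stage=assemble: max(268, 570) = 570.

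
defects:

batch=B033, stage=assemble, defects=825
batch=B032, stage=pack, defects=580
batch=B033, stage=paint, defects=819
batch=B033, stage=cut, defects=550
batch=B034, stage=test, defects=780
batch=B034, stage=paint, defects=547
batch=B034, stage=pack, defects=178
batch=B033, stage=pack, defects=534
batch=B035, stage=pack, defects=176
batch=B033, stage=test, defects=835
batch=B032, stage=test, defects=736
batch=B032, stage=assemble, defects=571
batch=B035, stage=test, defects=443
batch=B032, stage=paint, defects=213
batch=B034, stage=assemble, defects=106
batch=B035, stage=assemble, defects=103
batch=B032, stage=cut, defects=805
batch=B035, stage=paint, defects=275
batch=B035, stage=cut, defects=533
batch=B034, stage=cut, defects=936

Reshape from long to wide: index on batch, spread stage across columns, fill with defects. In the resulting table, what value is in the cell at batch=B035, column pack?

Wide layout: rows indexed by batch, columns are the 5 distinct stage values (assemble, pack, paint, cut, test).
Cell (batch=B035, stage=pack) draws from the long row where batch=B035 and stage=pack, which has defects=176.

176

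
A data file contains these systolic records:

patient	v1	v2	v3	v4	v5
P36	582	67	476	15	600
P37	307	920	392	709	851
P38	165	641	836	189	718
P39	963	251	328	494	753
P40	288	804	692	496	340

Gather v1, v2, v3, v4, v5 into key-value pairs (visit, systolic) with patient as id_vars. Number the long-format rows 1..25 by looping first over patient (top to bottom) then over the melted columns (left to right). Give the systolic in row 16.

963

25 rows total (5 × 5). Row 16: index ⌊(16-1)/5⌋ = 3 into patient → P39; (16-1) mod 5 = 0 into the melted columns → v1.
So row 16 is (P39, v1, 963); systolic = 963.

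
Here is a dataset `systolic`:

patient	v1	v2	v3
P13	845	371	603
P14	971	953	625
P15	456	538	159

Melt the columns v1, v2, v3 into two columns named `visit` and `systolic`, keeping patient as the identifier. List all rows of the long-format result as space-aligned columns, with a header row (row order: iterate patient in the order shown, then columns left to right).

patient  visit  systolic
P13      v1     845     
P13      v2     371     
P13      v3     603     
P14      v1     971     
P14      v2     953     
P14      v3     625     
P15      v1     456     
P15      v2     538     
P15      v3     159     

Each (patient, column) pair becomes one row: 3 × 3 = 9 rows.
For example, (P13, v1) → systolic=845.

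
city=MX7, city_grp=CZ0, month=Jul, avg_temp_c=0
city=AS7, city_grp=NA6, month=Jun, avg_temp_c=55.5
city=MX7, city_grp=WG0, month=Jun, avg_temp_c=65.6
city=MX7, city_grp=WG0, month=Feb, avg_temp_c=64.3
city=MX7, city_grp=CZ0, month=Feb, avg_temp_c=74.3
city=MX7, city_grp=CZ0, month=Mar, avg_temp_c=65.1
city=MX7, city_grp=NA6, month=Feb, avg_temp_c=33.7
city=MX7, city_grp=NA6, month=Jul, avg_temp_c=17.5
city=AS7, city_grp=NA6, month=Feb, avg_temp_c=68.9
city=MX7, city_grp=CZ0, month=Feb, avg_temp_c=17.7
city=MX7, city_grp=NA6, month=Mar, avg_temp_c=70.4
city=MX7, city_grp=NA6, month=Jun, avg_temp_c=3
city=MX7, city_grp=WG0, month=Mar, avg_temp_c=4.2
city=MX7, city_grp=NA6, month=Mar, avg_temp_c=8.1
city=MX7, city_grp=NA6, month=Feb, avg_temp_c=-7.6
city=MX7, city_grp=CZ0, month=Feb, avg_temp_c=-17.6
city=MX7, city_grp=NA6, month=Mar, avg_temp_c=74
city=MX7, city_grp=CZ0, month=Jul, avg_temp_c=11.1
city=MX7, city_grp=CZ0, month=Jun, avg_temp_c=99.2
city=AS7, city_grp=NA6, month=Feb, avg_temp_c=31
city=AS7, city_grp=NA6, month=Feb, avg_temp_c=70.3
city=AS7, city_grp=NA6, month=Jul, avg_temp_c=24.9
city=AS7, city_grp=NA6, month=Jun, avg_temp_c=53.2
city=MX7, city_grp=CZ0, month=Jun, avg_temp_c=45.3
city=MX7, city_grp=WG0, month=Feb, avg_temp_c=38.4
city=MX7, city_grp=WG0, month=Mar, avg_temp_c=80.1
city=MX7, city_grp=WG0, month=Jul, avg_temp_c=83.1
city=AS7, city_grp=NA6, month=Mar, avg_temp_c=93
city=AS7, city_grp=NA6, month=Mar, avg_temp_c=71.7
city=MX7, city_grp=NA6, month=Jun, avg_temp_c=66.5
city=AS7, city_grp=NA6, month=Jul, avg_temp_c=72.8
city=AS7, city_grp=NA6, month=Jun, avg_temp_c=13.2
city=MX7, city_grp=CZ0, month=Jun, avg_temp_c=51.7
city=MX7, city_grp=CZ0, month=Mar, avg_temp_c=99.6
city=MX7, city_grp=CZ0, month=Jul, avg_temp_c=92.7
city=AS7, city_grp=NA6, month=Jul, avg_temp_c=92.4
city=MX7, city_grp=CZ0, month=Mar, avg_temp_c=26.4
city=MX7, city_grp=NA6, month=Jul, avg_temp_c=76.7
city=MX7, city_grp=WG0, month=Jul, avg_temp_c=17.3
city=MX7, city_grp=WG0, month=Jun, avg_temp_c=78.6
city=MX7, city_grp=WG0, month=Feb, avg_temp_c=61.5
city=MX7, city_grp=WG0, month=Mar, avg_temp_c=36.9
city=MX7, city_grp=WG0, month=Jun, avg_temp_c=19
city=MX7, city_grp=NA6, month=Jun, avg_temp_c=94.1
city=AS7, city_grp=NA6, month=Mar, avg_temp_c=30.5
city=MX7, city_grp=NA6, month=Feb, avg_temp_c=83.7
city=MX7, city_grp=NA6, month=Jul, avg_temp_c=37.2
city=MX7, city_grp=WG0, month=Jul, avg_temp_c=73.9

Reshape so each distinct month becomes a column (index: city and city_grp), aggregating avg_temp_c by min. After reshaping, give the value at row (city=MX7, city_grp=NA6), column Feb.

Rows with city=MX7, city_grp=NA6 and month=Feb: avg_temp_c values are 33.7, -7.6, 83.7.
min(33.7, -7.6, 83.7) = -7.6.

-7.6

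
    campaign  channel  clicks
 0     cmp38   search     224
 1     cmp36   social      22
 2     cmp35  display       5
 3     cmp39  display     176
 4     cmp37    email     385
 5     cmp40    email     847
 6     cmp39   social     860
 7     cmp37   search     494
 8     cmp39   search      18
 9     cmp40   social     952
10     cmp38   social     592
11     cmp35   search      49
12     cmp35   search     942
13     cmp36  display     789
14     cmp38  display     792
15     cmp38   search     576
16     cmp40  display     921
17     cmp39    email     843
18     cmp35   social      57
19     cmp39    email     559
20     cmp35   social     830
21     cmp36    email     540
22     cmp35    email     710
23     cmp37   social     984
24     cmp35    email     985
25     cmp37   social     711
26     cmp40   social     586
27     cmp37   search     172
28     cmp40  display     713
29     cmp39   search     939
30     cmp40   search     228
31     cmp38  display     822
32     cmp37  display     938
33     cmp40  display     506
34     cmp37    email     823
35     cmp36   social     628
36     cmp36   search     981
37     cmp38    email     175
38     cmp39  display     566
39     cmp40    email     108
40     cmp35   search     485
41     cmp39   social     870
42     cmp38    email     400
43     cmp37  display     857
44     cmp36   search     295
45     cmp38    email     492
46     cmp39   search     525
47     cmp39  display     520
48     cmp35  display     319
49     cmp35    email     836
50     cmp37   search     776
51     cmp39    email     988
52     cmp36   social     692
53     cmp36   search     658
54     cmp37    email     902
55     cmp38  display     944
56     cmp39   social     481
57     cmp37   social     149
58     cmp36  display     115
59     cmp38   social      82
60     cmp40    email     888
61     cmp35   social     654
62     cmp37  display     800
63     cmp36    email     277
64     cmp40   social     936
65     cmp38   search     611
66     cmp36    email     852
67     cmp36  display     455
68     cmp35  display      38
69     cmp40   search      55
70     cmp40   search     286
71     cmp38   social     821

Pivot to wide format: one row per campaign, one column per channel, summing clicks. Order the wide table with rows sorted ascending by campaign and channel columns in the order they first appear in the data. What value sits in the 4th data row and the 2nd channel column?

1495

With rows sorted ascending by campaign, row 4 is campaign=cmp38. channel columns in first-appearance order: search, social, display, email; column 2 is social.
Long rows with campaign=cmp38, channel=social: 592 + 82 + 821 = 1495.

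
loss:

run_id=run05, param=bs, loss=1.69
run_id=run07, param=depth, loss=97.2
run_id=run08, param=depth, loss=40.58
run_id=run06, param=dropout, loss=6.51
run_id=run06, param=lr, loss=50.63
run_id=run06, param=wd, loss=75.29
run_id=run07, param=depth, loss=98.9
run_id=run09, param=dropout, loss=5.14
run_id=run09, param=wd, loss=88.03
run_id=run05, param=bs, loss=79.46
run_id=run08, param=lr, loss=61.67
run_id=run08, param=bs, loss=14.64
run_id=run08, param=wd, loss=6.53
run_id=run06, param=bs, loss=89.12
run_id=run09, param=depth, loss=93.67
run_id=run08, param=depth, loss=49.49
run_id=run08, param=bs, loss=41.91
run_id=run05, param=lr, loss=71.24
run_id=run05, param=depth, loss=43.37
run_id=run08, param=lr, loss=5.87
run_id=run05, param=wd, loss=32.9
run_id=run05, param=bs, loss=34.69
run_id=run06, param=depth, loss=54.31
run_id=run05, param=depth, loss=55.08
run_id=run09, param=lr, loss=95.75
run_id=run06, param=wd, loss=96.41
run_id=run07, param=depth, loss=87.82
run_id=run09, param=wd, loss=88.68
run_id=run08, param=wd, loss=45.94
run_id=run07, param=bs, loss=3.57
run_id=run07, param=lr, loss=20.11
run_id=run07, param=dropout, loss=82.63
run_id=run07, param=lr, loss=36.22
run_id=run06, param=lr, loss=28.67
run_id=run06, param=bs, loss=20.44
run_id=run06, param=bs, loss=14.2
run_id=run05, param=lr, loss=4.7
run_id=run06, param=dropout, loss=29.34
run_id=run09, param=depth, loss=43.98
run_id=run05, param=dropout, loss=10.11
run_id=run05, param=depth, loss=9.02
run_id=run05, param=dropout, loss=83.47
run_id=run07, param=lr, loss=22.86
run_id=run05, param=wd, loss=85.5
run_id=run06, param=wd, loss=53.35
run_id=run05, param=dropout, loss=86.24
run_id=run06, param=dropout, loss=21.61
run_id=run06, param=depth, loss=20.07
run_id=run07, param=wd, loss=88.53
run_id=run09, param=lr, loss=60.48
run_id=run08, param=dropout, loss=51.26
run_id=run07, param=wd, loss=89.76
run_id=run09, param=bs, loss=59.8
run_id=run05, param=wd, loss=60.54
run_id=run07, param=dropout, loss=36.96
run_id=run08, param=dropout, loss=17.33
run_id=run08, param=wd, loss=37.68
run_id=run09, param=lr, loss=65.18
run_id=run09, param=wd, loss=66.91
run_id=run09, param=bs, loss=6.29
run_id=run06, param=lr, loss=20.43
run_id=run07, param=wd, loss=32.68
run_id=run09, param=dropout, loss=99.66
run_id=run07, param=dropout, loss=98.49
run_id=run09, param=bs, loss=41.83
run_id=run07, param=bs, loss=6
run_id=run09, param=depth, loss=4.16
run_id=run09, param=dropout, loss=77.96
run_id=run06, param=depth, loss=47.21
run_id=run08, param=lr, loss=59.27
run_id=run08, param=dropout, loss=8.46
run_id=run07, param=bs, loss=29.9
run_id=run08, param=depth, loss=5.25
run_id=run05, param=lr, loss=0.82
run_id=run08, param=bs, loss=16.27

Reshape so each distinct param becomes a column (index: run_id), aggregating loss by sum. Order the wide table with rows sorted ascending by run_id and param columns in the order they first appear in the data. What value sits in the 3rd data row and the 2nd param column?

With rows sorted ascending by run_id, row 3 is run_id=run07. param columns in first-appearance order: bs, depth, dropout, lr, wd; column 2 is depth.
Long rows with run_id=run07, param=depth: 97.2 + 98.9 + 87.82 = 283.92.

283.92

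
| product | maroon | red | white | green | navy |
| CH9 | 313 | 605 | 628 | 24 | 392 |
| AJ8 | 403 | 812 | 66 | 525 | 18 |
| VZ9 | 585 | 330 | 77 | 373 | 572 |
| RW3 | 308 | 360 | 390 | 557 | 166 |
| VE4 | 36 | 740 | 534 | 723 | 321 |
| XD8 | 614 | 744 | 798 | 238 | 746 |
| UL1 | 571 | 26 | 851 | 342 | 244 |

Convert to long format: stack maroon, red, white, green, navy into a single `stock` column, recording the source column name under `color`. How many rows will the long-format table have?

35

7 product values × 5 melted columns = 35 rows.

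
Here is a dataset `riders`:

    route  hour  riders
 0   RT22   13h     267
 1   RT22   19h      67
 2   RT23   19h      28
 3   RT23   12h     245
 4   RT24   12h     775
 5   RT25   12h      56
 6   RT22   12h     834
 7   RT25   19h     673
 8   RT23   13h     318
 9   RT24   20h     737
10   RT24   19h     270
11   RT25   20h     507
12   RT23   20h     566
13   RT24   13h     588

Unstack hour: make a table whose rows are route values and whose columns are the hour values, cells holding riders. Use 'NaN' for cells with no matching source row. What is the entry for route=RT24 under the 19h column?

The long row with route=RT24, hour=19h has riders=270.

270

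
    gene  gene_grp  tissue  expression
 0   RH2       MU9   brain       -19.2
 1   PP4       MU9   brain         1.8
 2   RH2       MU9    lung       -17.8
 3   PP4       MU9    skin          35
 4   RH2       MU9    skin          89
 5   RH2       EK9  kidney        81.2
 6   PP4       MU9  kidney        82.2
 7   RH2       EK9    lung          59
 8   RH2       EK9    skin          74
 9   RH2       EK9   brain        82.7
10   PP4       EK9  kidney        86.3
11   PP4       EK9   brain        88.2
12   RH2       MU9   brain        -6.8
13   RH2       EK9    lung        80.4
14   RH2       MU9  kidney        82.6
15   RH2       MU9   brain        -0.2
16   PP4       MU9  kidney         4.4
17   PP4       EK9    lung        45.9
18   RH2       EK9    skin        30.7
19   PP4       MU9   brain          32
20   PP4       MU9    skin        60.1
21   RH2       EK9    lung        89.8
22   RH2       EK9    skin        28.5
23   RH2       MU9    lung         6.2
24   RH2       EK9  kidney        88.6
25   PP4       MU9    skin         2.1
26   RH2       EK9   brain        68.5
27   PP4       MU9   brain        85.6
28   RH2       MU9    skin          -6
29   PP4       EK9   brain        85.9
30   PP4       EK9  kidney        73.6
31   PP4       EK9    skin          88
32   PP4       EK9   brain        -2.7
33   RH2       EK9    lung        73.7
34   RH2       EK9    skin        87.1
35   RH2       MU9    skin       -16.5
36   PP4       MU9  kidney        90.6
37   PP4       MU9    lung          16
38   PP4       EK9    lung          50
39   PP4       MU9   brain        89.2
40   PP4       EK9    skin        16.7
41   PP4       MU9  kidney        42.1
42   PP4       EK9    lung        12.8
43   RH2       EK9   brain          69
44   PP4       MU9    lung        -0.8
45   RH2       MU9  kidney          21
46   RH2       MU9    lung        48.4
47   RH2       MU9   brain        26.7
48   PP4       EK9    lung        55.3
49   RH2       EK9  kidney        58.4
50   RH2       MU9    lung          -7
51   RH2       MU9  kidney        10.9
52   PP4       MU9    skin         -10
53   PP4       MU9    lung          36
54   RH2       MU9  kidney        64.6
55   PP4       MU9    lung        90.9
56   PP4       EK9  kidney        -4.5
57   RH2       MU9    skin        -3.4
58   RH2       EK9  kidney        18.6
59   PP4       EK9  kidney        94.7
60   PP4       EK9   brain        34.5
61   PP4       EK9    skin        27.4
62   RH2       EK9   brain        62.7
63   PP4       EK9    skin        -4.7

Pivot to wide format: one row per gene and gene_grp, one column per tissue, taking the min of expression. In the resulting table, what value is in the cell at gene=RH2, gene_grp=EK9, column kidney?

Rows with gene=RH2, gene_grp=EK9 and tissue=kidney: expression values are 81.2, 88.6, 58.4, 18.6.
min(81.2, 88.6, 58.4, 18.6) = 18.6.

18.6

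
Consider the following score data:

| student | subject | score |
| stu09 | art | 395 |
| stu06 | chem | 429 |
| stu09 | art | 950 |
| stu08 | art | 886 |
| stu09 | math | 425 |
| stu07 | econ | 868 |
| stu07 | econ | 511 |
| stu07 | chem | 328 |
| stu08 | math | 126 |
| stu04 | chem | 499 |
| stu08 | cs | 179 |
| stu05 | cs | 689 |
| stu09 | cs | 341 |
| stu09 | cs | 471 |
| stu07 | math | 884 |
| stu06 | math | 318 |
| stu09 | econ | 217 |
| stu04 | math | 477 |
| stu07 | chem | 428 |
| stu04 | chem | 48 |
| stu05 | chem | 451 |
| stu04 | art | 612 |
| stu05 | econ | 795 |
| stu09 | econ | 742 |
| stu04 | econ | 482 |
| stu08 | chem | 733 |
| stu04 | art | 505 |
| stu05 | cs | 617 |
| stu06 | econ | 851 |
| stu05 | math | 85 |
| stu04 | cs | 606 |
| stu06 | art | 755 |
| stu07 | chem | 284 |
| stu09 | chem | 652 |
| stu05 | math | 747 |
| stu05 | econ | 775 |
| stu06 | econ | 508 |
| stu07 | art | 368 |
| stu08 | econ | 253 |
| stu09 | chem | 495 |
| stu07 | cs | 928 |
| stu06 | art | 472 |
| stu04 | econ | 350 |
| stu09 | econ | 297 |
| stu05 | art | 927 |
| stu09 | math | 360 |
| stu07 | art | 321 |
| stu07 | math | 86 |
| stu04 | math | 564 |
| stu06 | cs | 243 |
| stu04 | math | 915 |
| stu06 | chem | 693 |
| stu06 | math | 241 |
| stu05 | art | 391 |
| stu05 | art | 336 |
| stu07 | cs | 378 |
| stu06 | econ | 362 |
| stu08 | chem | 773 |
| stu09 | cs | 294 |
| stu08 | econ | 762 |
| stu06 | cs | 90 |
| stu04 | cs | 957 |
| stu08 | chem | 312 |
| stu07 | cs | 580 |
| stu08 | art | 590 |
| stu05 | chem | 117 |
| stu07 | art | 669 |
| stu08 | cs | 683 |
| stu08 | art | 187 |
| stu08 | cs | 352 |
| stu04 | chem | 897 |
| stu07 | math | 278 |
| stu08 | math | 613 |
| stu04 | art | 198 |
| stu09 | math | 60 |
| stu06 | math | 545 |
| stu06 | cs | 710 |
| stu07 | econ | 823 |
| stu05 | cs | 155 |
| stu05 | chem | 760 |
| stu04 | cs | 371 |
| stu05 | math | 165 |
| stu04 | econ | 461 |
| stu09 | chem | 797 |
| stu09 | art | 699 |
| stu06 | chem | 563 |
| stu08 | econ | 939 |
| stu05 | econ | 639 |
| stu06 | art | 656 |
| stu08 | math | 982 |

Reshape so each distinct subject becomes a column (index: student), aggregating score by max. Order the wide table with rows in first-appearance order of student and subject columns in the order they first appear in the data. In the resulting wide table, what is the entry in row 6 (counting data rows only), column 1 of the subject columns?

927

With rows in first-appearance order of student, row 6 is student=stu05. subject columns in first-appearance order: art, chem, math, econ, cs; column 1 is art.
Long rows with student=stu05, subject=art: max(927, 391, 336) = 927.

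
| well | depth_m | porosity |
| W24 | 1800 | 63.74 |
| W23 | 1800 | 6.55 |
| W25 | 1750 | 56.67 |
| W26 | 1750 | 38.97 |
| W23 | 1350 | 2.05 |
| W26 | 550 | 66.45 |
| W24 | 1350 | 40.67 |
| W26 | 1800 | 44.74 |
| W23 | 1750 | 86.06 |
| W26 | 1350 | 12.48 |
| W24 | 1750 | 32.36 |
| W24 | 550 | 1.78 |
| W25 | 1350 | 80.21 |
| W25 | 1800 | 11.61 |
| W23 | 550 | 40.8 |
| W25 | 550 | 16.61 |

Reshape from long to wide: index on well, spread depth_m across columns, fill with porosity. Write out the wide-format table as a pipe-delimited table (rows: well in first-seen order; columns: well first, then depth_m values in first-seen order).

| well | 1800 | 1750 | 1350 | 550 |
| W24 | 63.74 | 32.36 | 40.67 | 1.78 |
| W23 | 6.55 | 86.06 | 2.05 | 40.8 |
| W25 | 11.61 | 56.67 | 80.21 | 16.61 |
| W26 | 44.74 | 38.97 | 12.48 | 66.45 |

Columns: well plus the 4 distinct depth_m values (1800, 1750, 1350, 550).
For example, row W24 column 1800 takes porosity=63.74 from the long row (W24, 1800).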